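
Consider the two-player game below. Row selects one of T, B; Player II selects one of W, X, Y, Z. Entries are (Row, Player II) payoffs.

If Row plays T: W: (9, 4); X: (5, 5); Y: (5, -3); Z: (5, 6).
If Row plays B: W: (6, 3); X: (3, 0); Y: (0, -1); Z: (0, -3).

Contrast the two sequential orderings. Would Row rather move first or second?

first

If Row leads: Player II's best replies are T→Z, B→W; Row's induced payoffs 5, 6; outcome (B, W), payoffs (6, 3).
If Player II leads: Row's best replies are W→T, X→T, Y→T, Z→T; Player II's induced payoffs 4, 5, -3, 6; outcome (T, Z), payoffs (5, 6).
Row gets 6 moving first and 5 moving second, so Row prefers to move first.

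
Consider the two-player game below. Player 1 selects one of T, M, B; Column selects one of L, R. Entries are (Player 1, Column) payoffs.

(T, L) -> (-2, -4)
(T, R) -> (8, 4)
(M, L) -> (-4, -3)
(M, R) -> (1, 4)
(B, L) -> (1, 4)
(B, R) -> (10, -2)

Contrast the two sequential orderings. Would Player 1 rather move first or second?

first

If Player 1 leads: Column's best replies are T→R, M→R, B→L; Player 1's induced payoffs 8, 1, 1; outcome (T, R), payoffs (8, 4).
If Column leads: Player 1's best replies are L→B, R→B; Column's induced payoffs 4, -2; outcome (B, L), payoffs (1, 4).
Player 1 gets 8 moving first and 1 moving second, so Player 1 prefers to move first.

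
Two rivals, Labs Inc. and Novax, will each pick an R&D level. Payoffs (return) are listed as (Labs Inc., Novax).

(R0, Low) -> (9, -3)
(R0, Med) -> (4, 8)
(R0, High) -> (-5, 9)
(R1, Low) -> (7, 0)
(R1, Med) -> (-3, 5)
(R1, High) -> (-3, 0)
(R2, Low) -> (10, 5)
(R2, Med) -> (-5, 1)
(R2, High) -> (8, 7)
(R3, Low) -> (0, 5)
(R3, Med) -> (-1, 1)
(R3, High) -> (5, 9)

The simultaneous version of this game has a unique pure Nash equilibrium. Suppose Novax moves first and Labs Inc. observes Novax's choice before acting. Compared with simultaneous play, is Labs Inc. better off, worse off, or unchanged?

worse off

Backward induction with Novax moving first.
- Low: BR = R2, leader payoff 5.
- Med: BR = R0, leader payoff 8.
- High: BR = R2, leader payoff 7.
Maximizing over 5, 8, 7, Novax chooses Med. Subgame-perfect outcome: (R0, Med) with payoffs (4, 8).
Now find the simultaneous Nash equilibrium.
Labs Inc.'s best replies: Low→R2; Med→R0; High→R2.
Novax's best replies: R0→High; R1→Med; R2→High; R3→High.
Only (R2, High) has each player best-responding; Nash payoffs (8, 7).
Labs Inc. earns 4 sequentially versus 8 at the Nash outcome: worse off.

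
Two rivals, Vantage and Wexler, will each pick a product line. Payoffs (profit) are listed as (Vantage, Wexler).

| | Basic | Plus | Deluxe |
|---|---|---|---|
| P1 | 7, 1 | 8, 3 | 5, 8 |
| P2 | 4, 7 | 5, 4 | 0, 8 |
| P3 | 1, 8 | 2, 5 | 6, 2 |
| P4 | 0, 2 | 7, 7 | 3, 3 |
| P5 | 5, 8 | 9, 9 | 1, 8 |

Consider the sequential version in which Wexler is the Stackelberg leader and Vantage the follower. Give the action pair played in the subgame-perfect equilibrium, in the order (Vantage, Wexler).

(P5, Plus)

Solve by backward induction (Wexler leads).
- Basic: BR = P1, leader payoff 1.
- Plus: BR = P5, leader payoff 9.
- Deluxe: BR = P3, leader payoff 2.
Among 1, 9, 2, the best is 9 at Plus. Subgame-perfect outcome: (P5, Plus) with payoffs (9, 9).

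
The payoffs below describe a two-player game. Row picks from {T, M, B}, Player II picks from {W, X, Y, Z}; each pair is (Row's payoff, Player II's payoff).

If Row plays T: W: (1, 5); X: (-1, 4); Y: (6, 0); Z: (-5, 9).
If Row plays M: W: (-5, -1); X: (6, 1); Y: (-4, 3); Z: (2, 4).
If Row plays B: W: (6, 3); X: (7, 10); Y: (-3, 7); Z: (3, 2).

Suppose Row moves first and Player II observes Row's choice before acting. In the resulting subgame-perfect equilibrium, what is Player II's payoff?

10

Backward induction with Row moving first.
- T → Player II plays Z (best of 5, 4, 0, 9); Row gets -5.
- M → Player II plays Z (best of -1, 1, 3, 4); Row gets 2.
- B → Player II plays X (best of 3, 10, 7, 2); Row gets 7.
Among -5, 2, 7, the best is 7 at B. Subgame-perfect outcome: (B, X) with payoffs (7, 10).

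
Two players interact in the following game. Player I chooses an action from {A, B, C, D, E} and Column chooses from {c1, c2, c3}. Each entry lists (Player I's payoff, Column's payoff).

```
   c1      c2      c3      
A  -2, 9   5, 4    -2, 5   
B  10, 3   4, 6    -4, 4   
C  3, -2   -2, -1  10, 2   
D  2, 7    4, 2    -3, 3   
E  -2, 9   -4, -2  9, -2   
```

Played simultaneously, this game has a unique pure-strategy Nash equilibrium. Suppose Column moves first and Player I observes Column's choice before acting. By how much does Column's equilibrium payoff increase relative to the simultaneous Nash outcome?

Player I best-responds to each possible Column move:
- c1: BR = B, leader payoff 3.
- c2: BR = A, leader payoff 4.
- c3: BR = C, leader payoff 2.
Column's induced payoffs are 3, 4, 2, so Column commits to c2. Subgame-perfect outcome: (A, c2) with payoffs (5, 4).
For the simultaneous game, intersect best replies.
Player I's best replies: c1→B; c2→A; c3→C.
Column's best replies: A→c1; B→c2; C→c3; D→c1; E→c1.
The unique mutual best reply is (C, c3), giving (10, 2).
Column's commitment gain: 4 − 2 = 2.

2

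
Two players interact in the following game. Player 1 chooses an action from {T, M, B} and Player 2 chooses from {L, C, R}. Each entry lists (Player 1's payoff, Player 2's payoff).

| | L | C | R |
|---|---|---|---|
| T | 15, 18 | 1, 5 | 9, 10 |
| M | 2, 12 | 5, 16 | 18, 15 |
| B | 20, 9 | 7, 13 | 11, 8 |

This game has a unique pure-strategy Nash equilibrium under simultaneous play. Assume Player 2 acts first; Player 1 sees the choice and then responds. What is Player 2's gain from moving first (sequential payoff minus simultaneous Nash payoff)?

Solve by backward induction (Player 2 leads).
- L: BR = B, leader payoff 9.
- C: BR = B, leader payoff 13.
- R: BR = M, leader payoff 15.
Among 9, 13, 15, the best is 15 at R. Subgame-perfect outcome: (M, R) with payoffs (18, 15).
For the simultaneous game, intersect best replies.
Player 1's best replies: L→B; C→B; R→M.
Player 2's best replies: T→L; M→C; B→C.
Only (B, C) has each player best-responding; Nash payoffs (7, 13).
Player 2's commitment gain: 15 − 13 = 2.

2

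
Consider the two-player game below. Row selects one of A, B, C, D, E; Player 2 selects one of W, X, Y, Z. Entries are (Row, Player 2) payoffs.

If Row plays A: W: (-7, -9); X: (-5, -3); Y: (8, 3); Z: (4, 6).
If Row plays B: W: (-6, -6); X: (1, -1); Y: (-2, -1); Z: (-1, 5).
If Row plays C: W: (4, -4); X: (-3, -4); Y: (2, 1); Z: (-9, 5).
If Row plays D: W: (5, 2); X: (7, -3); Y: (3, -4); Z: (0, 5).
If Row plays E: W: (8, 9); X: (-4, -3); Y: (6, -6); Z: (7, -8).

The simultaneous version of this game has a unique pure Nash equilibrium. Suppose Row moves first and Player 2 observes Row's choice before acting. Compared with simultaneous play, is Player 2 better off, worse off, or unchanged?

Solve by backward induction (Row leads).
- A → Player 2 plays Z (best of -9, -3, 3, 6); Row gets 4.
- B → Player 2 plays Z (best of -6, -1, -1, 5); Row gets -1.
- C → Player 2 plays Z (best of -4, -4, 1, 5); Row gets -9.
- D → Player 2 plays Z (best of 2, -3, -4, 5); Row gets 0.
- E → Player 2 plays W (best of 9, -3, -6, -8); Row gets 8.
Row's induced payoffs are 4, -1, -9, 0, 8, so Row commits to E. Subgame-perfect outcome: (E, W) with payoffs (8, 9).
Now find the simultaneous Nash equilibrium.
Row's best replies: W→E; X→D; Y→A; Z→E.
Player 2's best replies: A→Z; B→Z; C→Z; D→Z; E→W.
Only (E, W) has each player best-responding; Nash payoffs (8, 9).
Player 2 earns 9 sequentially versus 9 at the Nash outcome: unchanged.

unchanged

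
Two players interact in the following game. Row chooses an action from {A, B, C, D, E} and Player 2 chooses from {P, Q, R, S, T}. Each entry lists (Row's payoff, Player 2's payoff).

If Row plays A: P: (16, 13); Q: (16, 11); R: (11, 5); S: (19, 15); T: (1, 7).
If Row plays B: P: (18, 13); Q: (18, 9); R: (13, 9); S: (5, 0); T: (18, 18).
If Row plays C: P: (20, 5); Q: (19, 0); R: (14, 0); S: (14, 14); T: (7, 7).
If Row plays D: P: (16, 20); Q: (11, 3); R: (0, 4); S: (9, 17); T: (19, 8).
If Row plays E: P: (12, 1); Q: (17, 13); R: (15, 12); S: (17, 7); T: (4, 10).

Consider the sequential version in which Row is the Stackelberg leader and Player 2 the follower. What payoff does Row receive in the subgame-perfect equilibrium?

19

Work backward from Player 2's decision.
- A: BR = S, leader payoff 19.
- B: BR = T, leader payoff 18.
- C: BR = S, leader payoff 14.
- D: BR = P, leader payoff 16.
- E: BR = Q, leader payoff 17.
Row's induced payoffs are 19, 18, 14, 16, 17, so Row commits to A. Subgame-perfect outcome: (A, S) with payoffs (19, 15).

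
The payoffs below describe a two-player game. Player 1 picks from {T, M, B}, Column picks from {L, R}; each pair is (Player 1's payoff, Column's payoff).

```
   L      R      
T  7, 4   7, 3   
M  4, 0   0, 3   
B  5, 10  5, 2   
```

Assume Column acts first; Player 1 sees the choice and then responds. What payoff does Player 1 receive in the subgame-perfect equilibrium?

Backward induction with Column moving first.
- L: BR = T, leader payoff 4.
- R: BR = T, leader payoff 3.
Maximizing over 4, 3, Column chooses L. Subgame-perfect outcome: (T, L) with payoffs (7, 4).

7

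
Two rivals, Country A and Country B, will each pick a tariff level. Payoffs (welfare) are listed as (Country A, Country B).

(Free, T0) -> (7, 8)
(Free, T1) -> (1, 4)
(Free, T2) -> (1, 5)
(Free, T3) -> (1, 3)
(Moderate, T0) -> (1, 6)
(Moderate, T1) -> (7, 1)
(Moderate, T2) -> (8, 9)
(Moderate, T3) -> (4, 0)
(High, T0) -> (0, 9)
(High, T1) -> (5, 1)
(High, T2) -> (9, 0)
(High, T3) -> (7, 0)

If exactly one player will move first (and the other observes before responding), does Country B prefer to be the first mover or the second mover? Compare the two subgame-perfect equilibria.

second

If Country A leads: Country B's best replies are Free→T0, Moderate→T2, High→T0; Country A's induced payoffs 7, 8, 0; outcome (Moderate, T2), payoffs (8, 9).
If Country B leads: Country A's best replies are T0→Free, T1→Moderate, T2→High, T3→High; Country B's induced payoffs 8, 1, 0, 0; outcome (Free, T0), payoffs (7, 8).
Country B gets 8 moving first and 9 moving second, so Country B prefers to move second.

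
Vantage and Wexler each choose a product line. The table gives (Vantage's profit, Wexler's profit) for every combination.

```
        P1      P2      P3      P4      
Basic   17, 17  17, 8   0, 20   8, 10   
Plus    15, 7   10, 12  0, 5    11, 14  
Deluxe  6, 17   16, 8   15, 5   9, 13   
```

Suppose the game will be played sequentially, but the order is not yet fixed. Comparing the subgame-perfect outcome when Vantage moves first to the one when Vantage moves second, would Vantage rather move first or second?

If Vantage leads: Wexler's best replies are Basic→P3, Plus→P4, Deluxe→P1; Vantage's induced payoffs 0, 11, 6; outcome (Plus, P4), payoffs (11, 14).
If Wexler leads: Vantage's best replies are P1→Basic, P2→Basic, P3→Deluxe, P4→Plus; Wexler's induced payoffs 17, 8, 5, 14; outcome (Basic, P1), payoffs (17, 17).
Vantage gets 11 moving first and 17 moving second, so Vantage prefers to move second.

second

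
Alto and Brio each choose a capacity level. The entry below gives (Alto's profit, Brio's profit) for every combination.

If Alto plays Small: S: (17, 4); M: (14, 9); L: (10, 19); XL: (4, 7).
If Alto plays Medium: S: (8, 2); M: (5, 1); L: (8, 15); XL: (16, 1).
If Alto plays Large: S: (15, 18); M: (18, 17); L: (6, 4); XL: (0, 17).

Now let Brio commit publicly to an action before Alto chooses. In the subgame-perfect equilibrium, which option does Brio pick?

L

Backward induction with Brio moving first.
- S → Alto plays Small (best of 17, 8, 15); Brio gets 4.
- M → Alto plays Large (best of 14, 5, 18); Brio gets 17.
- L → Alto plays Small (best of 10, 8, 6); Brio gets 19.
- XL → Alto plays Medium (best of 4, 16, 0); Brio gets 1.
Among 4, 17, 19, 1, the best is 19 at L. Subgame-perfect outcome: (Small, L) with payoffs (10, 19).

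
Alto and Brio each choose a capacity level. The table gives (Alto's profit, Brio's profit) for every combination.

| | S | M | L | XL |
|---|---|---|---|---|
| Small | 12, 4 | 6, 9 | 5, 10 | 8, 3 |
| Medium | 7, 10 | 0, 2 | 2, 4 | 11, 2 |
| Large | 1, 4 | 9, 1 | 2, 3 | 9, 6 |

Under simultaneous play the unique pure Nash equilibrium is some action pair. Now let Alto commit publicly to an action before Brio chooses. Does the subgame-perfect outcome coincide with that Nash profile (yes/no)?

no

Backward induction with Alto moving first.
- Small → Brio plays L (best of 4, 9, 10, 3); Alto gets 5.
- Medium → Brio plays S (best of 10, 2, 4, 2); Alto gets 7.
- Large → Brio plays XL (best of 4, 1, 3, 6); Alto gets 9.
Maximizing over 5, 7, 9, Alto chooses Large. Subgame-perfect outcome: (Large, XL) with payoffs (9, 6).
Now find the simultaneous Nash equilibrium.
Alto's best replies: S→Small; M→Large; L→Small; XL→Medium.
Brio's best replies: Small→L; Medium→S; Large→XL.
Only (Small, L) has each player best-responding; Nash payoffs (5, 10).
Sequential outcome (Large, XL) differs from the Nash profile (Small, L).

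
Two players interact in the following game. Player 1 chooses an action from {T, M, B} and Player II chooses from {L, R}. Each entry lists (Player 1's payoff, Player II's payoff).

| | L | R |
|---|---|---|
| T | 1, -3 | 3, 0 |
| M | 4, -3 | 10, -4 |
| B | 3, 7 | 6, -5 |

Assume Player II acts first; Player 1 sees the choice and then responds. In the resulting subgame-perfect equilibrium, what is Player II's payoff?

-3

Work backward from Player 1's decision.
- L → Player 1 plays M (best of 1, 4, 3); Player II gets -3.
- R → Player 1 plays M (best of 3, 10, 6); Player II gets -4.
Maximizing over -3, -4, Player II chooses L. Subgame-perfect outcome: (M, L) with payoffs (4, -3).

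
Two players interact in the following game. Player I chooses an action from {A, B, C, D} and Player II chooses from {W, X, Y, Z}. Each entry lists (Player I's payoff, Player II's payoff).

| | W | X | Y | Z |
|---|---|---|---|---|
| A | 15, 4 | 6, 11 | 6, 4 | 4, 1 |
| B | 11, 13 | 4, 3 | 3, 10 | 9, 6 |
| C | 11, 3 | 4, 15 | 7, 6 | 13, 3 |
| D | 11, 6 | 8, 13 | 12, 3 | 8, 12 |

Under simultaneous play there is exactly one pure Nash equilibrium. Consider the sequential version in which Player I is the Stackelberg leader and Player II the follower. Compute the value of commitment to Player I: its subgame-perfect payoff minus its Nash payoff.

3

Backward induction with Player I moving first.
- A → Player II plays X (best of 4, 11, 4, 1); Player I gets 6.
- B → Player II plays W (best of 13, 3, 10, 6); Player I gets 11.
- C → Player II plays X (best of 3, 15, 6, 3); Player I gets 4.
- D → Player II plays X (best of 6, 13, 3, 12); Player I gets 8.
Among 6, 11, 4, 8, the best is 11 at B. Subgame-perfect outcome: (B, W) with payoffs (11, 13).
Under simultaneous play:
Player I's best replies: W→A; X→D; Y→D; Z→C.
Player II's best replies: A→X; B→W; C→X; D→X.
The unique mutual best reply is (D, X), giving (8, 13).
Player I's commitment gain: 11 − 8 = 3.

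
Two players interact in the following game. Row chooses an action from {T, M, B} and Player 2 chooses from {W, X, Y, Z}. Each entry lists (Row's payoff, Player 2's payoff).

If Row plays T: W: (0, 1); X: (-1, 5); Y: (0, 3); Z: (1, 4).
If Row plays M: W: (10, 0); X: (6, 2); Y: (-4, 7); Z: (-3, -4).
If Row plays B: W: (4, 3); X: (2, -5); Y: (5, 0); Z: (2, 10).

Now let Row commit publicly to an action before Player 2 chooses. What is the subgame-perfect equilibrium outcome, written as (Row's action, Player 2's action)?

Solve by backward induction (Row leads).
- T: BR = X, leader payoff -1.
- M: BR = Y, leader payoff -4.
- B: BR = Z, leader payoff 2.
Among -1, -4, 2, the best is 2 at B. Subgame-perfect outcome: (B, Z) with payoffs (2, 10).

(B, Z)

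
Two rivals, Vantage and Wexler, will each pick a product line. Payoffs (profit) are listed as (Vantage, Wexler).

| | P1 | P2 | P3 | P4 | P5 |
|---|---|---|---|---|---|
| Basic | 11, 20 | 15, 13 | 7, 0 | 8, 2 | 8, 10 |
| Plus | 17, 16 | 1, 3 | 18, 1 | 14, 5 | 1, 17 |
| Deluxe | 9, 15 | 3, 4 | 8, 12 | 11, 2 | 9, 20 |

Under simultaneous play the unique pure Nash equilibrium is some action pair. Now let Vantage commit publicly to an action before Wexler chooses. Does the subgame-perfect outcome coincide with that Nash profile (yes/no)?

no

Solve by backward induction (Vantage leads).
- Basic → Wexler plays P1 (best of 20, 13, 0, 2, 10); Vantage gets 11.
- Plus → Wexler plays P5 (best of 16, 3, 1, 5, 17); Vantage gets 1.
- Deluxe → Wexler plays P5 (best of 15, 4, 12, 2, 20); Vantage gets 9.
Among 11, 1, 9, the best is 11 at Basic. Subgame-perfect outcome: (Basic, P1) with payoffs (11, 20).
For the simultaneous game, intersect best replies.
Vantage's best replies: P1→Plus; P2→Basic; P3→Plus; P4→Plus; P5→Deluxe.
Wexler's best replies: Basic→P1; Plus→P5; Deluxe→P5.
Only (Deluxe, P5) has each player best-responding; Nash payoffs (9, 20).
Sequential outcome (Basic, P1) differs from the Nash profile (Deluxe, P5).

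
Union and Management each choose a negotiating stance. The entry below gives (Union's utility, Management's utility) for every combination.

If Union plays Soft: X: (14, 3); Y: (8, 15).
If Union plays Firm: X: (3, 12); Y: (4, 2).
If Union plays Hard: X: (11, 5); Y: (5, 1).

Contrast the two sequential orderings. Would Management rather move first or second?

first

If Union leads: Management's best replies are Soft→Y, Firm→X, Hard→X; Union's induced payoffs 8, 3, 11; outcome (Hard, X), payoffs (11, 5).
If Management leads: Union's best replies are X→Soft, Y→Soft; Management's induced payoffs 3, 15; outcome (Soft, Y), payoffs (8, 15).
Management gets 15 moving first and 5 moving second, so Management prefers to move first.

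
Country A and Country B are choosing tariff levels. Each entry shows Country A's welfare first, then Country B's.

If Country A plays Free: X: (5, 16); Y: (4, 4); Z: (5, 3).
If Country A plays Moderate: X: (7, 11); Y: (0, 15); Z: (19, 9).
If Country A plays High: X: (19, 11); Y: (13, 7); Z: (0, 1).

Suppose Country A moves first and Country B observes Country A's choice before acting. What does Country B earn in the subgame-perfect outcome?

Backward induction with Country A moving first.
- Free → Country B plays X (best of 16, 4, 3); Country A gets 5.
- Moderate → Country B plays Y (best of 11, 15, 9); Country A gets 0.
- High → Country B plays X (best of 11, 7, 1); Country A gets 19.
Among 5, 0, 19, the best is 19 at High. Subgame-perfect outcome: (High, X) with payoffs (19, 11).

11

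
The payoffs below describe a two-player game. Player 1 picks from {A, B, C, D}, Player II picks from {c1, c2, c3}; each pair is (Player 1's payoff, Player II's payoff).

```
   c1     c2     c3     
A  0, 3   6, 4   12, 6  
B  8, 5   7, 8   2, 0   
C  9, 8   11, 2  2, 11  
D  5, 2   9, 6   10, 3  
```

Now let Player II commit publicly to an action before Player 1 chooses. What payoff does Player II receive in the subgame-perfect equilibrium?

8

Work backward from Player 1's decision.
- c1: Player 1 compares 0, 8, 9, 5 and picks C; Player II would get 8.
- c2: Player 1 compares 6, 7, 11, 9 and picks C; Player II would get 2.
- c3: Player 1 compares 12, 2, 2, 10 and picks A; Player II would get 6.
Maximizing over 8, 2, 6, Player II chooses c1. Subgame-perfect outcome: (C, c1) with payoffs (9, 8).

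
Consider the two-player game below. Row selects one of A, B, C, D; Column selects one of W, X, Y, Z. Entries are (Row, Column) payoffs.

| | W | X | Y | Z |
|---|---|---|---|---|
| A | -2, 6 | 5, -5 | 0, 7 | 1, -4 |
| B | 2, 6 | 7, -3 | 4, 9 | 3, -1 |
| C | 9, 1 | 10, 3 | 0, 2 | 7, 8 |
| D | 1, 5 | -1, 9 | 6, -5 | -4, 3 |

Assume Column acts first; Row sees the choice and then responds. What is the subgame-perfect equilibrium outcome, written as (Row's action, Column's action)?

Row best-responds to each possible Column move:
- W: Row compares -2, 2, 9, 1 and picks C; Column would get 1.
- X: Row compares 5, 7, 10, -1 and picks C; Column would get 3.
- Y: Row compares 0, 4, 0, 6 and picks D; Column would get -5.
- Z: Row compares 1, 3, 7, -4 and picks C; Column would get 8.
Among 1, 3, -5, 8, the best is 8 at Z. Subgame-perfect outcome: (C, Z) with payoffs (7, 8).

(C, Z)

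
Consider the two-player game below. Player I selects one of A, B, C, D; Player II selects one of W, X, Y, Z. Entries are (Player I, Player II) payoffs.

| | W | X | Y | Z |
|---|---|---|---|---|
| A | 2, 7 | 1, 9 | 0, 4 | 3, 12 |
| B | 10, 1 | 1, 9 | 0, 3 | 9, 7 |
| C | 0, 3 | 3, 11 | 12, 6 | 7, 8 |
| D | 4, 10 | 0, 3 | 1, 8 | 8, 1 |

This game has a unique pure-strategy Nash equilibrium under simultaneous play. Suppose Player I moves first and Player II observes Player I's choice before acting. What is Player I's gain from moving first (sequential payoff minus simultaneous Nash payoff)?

1

Backward induction with Player I moving first.
- A → Player II plays Z (best of 7, 9, 4, 12); Player I gets 3.
- B → Player II plays X (best of 1, 9, 3, 7); Player I gets 1.
- C → Player II plays X (best of 3, 11, 6, 8); Player I gets 3.
- D → Player II plays W (best of 10, 3, 8, 1); Player I gets 4.
Maximizing over 3, 1, 3, 4, Player I chooses D. Subgame-perfect outcome: (D, W) with payoffs (4, 10).
For the simultaneous game, intersect best replies.
Player I's best replies: W→B; X→C; Y→C; Z→B.
Player II's best replies: A→Z; B→X; C→X; D→W.
The unique mutual best reply is (C, X), giving (3, 11).
Player I's commitment gain: 4 − 3 = 1.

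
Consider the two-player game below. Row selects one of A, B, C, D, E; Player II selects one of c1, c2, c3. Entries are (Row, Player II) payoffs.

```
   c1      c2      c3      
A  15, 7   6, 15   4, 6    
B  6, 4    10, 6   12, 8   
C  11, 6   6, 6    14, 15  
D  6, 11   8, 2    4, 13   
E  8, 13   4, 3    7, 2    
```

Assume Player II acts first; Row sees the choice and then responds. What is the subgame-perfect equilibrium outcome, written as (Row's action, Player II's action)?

Work backward from Row's decision.
- c1 → Row plays A (best of 15, 6, 11, 6, 8); Player II gets 7.
- c2 → Row plays B (best of 6, 10, 6, 8, 4); Player II gets 6.
- c3 → Row plays C (best of 4, 12, 14, 4, 7); Player II gets 15.
Maximizing over 7, 6, 15, Player II chooses c3. Subgame-perfect outcome: (C, c3) with payoffs (14, 15).

(C, c3)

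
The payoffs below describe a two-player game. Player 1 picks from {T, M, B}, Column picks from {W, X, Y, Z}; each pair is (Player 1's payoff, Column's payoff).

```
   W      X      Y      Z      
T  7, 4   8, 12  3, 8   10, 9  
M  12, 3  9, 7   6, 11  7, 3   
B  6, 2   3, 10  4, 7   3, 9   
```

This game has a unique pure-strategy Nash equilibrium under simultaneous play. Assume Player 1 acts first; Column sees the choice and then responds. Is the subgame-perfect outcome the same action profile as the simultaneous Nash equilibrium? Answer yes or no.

no

Solve by backward induction (Player 1 leads).
- T: Column compares 4, 12, 8, 9 and picks X; Player 1 would get 8.
- M: Column compares 3, 7, 11, 3 and picks Y; Player 1 would get 6.
- B: Column compares 2, 10, 7, 9 and picks X; Player 1 would get 3.
Player 1's induced payoffs are 8, 6, 3, so Player 1 commits to T. Subgame-perfect outcome: (T, X) with payoffs (8, 12).
Now find the simultaneous Nash equilibrium.
Player 1's best replies: W→M; X→M; Y→M; Z→T.
Column's best replies: T→X; M→Y; B→X.
The unique mutual best reply is (M, Y), giving (6, 11).
Sequential outcome (T, X) differs from the Nash profile (M, Y).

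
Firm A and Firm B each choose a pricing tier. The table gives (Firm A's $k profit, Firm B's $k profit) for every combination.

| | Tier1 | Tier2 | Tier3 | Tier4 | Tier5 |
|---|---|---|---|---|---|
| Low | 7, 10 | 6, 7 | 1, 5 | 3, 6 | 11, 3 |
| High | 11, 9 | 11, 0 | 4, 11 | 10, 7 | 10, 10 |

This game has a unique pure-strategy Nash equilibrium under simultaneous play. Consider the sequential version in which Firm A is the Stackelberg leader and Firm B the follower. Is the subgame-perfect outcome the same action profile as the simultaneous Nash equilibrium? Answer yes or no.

no

Solve by backward induction (Firm A leads).
- Low → Firm B plays Tier1 (best of 10, 7, 5, 6, 3); Firm A gets 7.
- High → Firm B plays Tier3 (best of 9, 0, 11, 7, 10); Firm A gets 4.
Firm A's induced payoffs are 7, 4, so Firm A commits to Low. Subgame-perfect outcome: (Low, Tier1) with payoffs (7, 10).
For the simultaneous game, intersect best replies.
Firm A's best replies: Tier1→High; Tier2→High; Tier3→High; Tier4→High; Tier5→Low.
Firm B's best replies: Low→Tier1; High→Tier3.
Only (High, Tier3) has each player best-responding; Nash payoffs (4, 11).
Sequential outcome (Low, Tier1) differs from the Nash profile (High, Tier3).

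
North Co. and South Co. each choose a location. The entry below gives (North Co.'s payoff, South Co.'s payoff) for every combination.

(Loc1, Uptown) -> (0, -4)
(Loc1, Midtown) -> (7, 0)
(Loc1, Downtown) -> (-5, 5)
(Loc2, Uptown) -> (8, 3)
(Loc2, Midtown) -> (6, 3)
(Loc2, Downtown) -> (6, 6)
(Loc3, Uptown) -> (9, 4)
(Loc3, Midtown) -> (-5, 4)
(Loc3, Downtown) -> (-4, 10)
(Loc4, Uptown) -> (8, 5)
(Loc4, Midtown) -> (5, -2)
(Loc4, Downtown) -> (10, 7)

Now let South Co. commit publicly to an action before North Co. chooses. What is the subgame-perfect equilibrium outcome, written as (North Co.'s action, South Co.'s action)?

Work backward from North Co.'s decision.
- Uptown: BR = Loc3, leader payoff 4.
- Midtown: BR = Loc1, leader payoff 0.
- Downtown: BR = Loc4, leader payoff 7.
Among 4, 0, 7, the best is 7 at Downtown. Subgame-perfect outcome: (Loc4, Downtown) with payoffs (10, 7).

(Loc4, Downtown)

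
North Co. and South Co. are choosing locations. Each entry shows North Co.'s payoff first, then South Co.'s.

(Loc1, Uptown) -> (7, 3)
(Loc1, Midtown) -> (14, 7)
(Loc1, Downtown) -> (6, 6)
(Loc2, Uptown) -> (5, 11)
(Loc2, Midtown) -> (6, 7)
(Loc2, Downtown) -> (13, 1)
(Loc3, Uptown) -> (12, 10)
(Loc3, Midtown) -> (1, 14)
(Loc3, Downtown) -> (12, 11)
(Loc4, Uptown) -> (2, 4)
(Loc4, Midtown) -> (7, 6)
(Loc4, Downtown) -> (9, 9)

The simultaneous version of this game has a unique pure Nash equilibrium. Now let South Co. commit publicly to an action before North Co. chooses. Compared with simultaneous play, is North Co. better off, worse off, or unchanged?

Work backward from North Co.'s decision.
- Uptown → North Co. plays Loc3 (best of 7, 5, 12, 2); South Co. gets 10.
- Midtown → North Co. plays Loc1 (best of 14, 6, 1, 7); South Co. gets 7.
- Downtown → North Co. plays Loc2 (best of 6, 13, 12, 9); South Co. gets 1.
South Co.'s induced payoffs are 10, 7, 1, so South Co. commits to Uptown. Subgame-perfect outcome: (Loc3, Uptown) with payoffs (12, 10).
Now find the simultaneous Nash equilibrium.
North Co.'s best replies: Uptown→Loc3; Midtown→Loc1; Downtown→Loc2.
South Co.'s best replies: Loc1→Midtown; Loc2→Uptown; Loc3→Midtown; Loc4→Downtown.
Only (Loc1, Midtown) has each player best-responding; Nash payoffs (14, 7).
North Co. earns 12 sequentially versus 14 at the Nash outcome: worse off.

worse off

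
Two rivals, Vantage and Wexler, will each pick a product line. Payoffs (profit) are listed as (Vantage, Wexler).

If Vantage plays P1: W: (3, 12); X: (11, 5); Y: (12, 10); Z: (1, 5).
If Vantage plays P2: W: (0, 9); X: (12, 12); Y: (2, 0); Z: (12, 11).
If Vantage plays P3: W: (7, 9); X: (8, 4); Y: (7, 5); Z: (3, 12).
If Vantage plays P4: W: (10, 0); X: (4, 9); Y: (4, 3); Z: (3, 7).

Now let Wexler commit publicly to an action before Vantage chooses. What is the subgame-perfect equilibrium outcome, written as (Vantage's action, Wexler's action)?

Vantage best-responds to each possible Wexler move:
- W → Vantage plays P4 (best of 3, 0, 7, 10); Wexler gets 0.
- X → Vantage plays P2 (best of 11, 12, 8, 4); Wexler gets 12.
- Y → Vantage plays P1 (best of 12, 2, 7, 4); Wexler gets 10.
- Z → Vantage plays P2 (best of 1, 12, 3, 3); Wexler gets 11.
Among 0, 12, 10, 11, the best is 12 at X. Subgame-perfect outcome: (P2, X) with payoffs (12, 12).

(P2, X)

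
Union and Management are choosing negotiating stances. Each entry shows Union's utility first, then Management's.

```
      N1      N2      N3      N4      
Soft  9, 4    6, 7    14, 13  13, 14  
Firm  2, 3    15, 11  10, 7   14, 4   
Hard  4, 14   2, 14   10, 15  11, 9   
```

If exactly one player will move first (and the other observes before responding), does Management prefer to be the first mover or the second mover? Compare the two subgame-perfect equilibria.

first

If Union leads: Management's best replies are Soft→N4, Firm→N2, Hard→N3; Union's induced payoffs 13, 15, 10; outcome (Firm, N2), payoffs (15, 11).
If Management leads: Union's best replies are N1→Soft, N2→Firm, N3→Soft, N4→Firm; Management's induced payoffs 4, 11, 13, 4; outcome (Soft, N3), payoffs (14, 13).
Management gets 13 moving first and 11 moving second, so Management prefers to move first.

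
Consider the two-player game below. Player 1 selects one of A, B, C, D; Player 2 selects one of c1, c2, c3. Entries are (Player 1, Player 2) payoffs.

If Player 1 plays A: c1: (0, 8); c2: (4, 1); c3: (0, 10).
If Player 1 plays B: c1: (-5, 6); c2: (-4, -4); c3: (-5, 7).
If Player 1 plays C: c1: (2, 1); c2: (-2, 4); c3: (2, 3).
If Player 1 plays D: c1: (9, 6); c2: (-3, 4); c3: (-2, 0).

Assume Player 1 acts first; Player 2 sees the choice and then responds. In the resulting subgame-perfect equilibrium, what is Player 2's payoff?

Backward induction with Player 1 moving first.
- A: Player 2 compares 8, 1, 10 and picks c3; Player 1 would get 0.
- B: Player 2 compares 6, -4, 7 and picks c3; Player 1 would get -5.
- C: Player 2 compares 1, 4, 3 and picks c2; Player 1 would get -2.
- D: Player 2 compares 6, 4, 0 and picks c1; Player 1 would get 9.
Maximizing over 0, -5, -2, 9, Player 1 chooses D. Subgame-perfect outcome: (D, c1) with payoffs (9, 6).

6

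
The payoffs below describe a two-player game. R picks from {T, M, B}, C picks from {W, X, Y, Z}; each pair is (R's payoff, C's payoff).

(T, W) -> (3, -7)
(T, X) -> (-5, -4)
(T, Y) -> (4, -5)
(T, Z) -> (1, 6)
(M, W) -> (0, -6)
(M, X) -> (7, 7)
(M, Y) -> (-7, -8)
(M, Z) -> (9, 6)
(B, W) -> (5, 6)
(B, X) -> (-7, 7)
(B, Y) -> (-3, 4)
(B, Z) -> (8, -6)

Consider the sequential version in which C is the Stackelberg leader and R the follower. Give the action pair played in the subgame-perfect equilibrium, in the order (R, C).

(M, X)

Solve by backward induction (C leads).
- W: R compares 3, 0, 5 and picks B; C would get 6.
- X: R compares -5, 7, -7 and picks M; C would get 7.
- Y: R compares 4, -7, -3 and picks T; C would get -5.
- Z: R compares 1, 9, 8 and picks M; C would get 6.
Among 6, 7, -5, 6, the best is 7 at X. Subgame-perfect outcome: (M, X) with payoffs (7, 7).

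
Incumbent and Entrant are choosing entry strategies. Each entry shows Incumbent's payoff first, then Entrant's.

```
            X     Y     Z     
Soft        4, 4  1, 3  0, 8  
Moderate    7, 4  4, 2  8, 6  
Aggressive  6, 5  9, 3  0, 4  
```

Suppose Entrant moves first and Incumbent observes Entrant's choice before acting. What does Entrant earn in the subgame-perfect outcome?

Work backward from Incumbent's decision.
- X: BR = Moderate, leader payoff 4.
- Y: BR = Aggressive, leader payoff 3.
- Z: BR = Moderate, leader payoff 6.
Among 4, 3, 6, the best is 6 at Z. Subgame-perfect outcome: (Moderate, Z) with payoffs (8, 6).

6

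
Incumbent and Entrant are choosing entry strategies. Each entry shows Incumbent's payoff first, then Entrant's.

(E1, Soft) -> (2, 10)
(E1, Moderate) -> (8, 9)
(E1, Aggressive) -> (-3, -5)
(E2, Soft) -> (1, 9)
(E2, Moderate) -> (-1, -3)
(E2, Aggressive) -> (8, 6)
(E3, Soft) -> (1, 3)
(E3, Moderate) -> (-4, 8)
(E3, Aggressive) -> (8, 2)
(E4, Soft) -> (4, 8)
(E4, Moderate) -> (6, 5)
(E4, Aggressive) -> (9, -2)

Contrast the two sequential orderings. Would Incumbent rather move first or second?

If Incumbent leads: Entrant's best replies are E1→Soft, E2→Soft, E3→Moderate, E4→Soft; Incumbent's induced payoffs 2, 1, -4, 4; outcome (E4, Soft), payoffs (4, 8).
If Entrant leads: Incumbent's best replies are Soft→E4, Moderate→E1, Aggressive→E4; Entrant's induced payoffs 8, 9, -2; outcome (E1, Moderate), payoffs (8, 9).
Incumbent gets 4 moving first and 8 moving second, so Incumbent prefers to move second.

second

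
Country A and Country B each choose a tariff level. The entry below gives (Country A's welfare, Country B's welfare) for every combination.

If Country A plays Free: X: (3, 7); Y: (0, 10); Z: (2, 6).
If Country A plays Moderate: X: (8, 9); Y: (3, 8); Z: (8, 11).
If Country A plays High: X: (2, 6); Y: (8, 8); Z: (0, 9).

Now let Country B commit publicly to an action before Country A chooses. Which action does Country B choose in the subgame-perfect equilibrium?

Z

Country A best-responds to each possible Country B move:
- X: BR = Moderate, leader payoff 9.
- Y: BR = High, leader payoff 8.
- Z: BR = Moderate, leader payoff 11.
Country B's induced payoffs are 9, 8, 11, so Country B commits to Z. Subgame-perfect outcome: (Moderate, Z) with payoffs (8, 11).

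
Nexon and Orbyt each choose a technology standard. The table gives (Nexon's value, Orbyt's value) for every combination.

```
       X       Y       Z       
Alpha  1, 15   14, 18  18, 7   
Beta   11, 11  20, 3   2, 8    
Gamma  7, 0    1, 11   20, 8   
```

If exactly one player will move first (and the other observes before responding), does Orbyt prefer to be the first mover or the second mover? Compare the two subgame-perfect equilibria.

second

If Nexon leads: Orbyt's best replies are Alpha→Y, Beta→X, Gamma→Y; Nexon's induced payoffs 14, 11, 1; outcome (Alpha, Y), payoffs (14, 18).
If Orbyt leads: Nexon's best replies are X→Beta, Y→Beta, Z→Gamma; Orbyt's induced payoffs 11, 3, 8; outcome (Beta, X), payoffs (11, 11).
Orbyt gets 11 moving first and 18 moving second, so Orbyt prefers to move second.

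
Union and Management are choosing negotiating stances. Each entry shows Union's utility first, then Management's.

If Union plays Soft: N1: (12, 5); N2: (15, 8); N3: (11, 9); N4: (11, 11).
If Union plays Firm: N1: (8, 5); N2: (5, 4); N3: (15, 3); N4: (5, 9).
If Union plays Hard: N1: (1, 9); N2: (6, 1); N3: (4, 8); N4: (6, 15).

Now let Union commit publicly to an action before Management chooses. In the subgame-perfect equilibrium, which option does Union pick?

Soft

Solve by backward induction (Union leads).
- Soft: Management compares 5, 8, 9, 11 and picks N4; Union would get 11.
- Firm: Management compares 5, 4, 3, 9 and picks N4; Union would get 5.
- Hard: Management compares 9, 1, 8, 15 and picks N4; Union would get 6.
Union's induced payoffs are 11, 5, 6, so Union commits to Soft. Subgame-perfect outcome: (Soft, N4) with payoffs (11, 11).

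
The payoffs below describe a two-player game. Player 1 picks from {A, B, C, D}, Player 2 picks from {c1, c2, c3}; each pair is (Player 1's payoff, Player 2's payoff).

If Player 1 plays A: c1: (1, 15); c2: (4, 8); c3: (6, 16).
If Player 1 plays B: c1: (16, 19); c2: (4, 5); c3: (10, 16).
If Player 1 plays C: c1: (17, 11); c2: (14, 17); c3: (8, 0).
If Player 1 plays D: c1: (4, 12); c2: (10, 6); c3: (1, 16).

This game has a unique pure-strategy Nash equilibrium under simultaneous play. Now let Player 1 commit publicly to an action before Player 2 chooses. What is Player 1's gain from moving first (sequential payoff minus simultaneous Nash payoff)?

Solve by backward induction (Player 1 leads).
- A: BR = c3, leader payoff 6.
- B: BR = c1, leader payoff 16.
- C: BR = c2, leader payoff 14.
- D: BR = c3, leader payoff 1.
Player 1's induced payoffs are 6, 16, 14, 1, so Player 1 commits to B. Subgame-perfect outcome: (B, c1) with payoffs (16, 19).
For the simultaneous game, intersect best replies.
Player 1's best replies: c1→C; c2→C; c3→B.
Player 2's best replies: A→c3; B→c1; C→c2; D→c3.
The unique mutual best reply is (C, c2), giving (14, 17).
Player 1's commitment gain: 16 − 14 = 2.

2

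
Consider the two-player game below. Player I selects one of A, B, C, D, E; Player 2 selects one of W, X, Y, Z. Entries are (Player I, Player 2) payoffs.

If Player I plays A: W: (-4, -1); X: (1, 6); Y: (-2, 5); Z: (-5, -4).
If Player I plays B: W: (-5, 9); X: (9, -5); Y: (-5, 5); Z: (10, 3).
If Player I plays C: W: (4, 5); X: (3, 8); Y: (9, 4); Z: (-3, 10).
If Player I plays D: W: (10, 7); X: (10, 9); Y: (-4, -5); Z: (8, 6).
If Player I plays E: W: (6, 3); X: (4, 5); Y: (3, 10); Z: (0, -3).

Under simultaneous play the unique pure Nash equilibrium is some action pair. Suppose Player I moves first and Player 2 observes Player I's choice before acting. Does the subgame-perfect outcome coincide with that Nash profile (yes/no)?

Backward induction with Player I moving first.
- A: Player 2 compares -1, 6, 5, -4 and picks X; Player I would get 1.
- B: Player 2 compares 9, -5, 5, 3 and picks W; Player I would get -5.
- C: Player 2 compares 5, 8, 4, 10 and picks Z; Player I would get -3.
- D: Player 2 compares 7, 9, -5, 6 and picks X; Player I would get 10.
- E: Player 2 compares 3, 5, 10, -3 and picks Y; Player I would get 3.
Among 1, -5, -3, 10, 3, the best is 10 at D. Subgame-perfect outcome: (D, X) with payoffs (10, 9).
Now find the simultaneous Nash equilibrium.
Player I's best replies: W→D; X→D; Y→C; Z→B.
Player 2's best replies: A→X; B→W; C→Z; D→X; E→Y.
Only (D, X) has each player best-responding; Nash payoffs (10, 9).
Sequential outcome (D, X) coincides with the Nash profile (D, X).

yes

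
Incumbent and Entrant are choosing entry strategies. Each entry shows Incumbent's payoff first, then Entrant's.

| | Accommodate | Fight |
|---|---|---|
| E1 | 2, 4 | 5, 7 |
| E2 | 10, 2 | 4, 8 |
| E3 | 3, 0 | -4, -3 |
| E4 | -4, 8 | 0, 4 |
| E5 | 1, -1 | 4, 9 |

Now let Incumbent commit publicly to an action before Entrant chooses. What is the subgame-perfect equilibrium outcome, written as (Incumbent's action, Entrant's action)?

(E1, Fight)

Solve by backward induction (Incumbent leads).
- E1 → Entrant plays Fight (best of 4, 7); Incumbent gets 5.
- E2 → Entrant plays Fight (best of 2, 8); Incumbent gets 4.
- E3 → Entrant plays Accommodate (best of 0, -3); Incumbent gets 3.
- E4 → Entrant plays Accommodate (best of 8, 4); Incumbent gets -4.
- E5 → Entrant plays Fight (best of -1, 9); Incumbent gets 4.
Among 5, 4, 3, -4, 4, the best is 5 at E1. Subgame-perfect outcome: (E1, Fight) with payoffs (5, 7).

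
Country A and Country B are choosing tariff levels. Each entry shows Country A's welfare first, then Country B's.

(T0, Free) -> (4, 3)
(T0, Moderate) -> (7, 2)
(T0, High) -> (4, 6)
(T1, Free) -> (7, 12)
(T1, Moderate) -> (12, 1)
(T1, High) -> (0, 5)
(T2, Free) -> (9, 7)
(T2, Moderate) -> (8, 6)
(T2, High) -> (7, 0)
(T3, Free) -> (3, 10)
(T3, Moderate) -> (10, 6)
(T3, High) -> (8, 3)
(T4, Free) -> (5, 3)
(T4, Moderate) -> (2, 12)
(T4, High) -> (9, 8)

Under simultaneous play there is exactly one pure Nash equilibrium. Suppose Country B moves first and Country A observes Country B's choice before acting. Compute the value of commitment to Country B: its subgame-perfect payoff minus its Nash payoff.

Work backward from Country A's decision.
- Free: BR = T2, leader payoff 7.
- Moderate: BR = T1, leader payoff 1.
- High: BR = T4, leader payoff 8.
Maximizing over 7, 1, 8, Country B chooses High. Subgame-perfect outcome: (T4, High) with payoffs (9, 8).
Under simultaneous play:
Country A's best replies: Free→T2; Moderate→T1; High→T4.
Country B's best replies: T0→High; T1→Free; T2→Free; T3→Free; T4→Moderate.
The unique mutual best reply is (T2, Free), giving (9, 7).
Country B's commitment gain: 8 − 7 = 1.

1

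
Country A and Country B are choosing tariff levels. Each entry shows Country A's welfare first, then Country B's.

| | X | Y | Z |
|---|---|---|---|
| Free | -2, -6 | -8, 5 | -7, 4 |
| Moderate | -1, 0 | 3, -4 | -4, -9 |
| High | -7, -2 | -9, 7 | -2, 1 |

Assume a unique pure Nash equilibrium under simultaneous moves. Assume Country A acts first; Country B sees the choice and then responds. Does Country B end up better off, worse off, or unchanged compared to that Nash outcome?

unchanged

Solve by backward induction (Country A leads).
- Free: Country B compares -6, 5, 4 and picks Y; Country A would get -8.
- Moderate: Country B compares 0, -4, -9 and picks X; Country A would get -1.
- High: Country B compares -2, 7, 1 and picks Y; Country A would get -9.
Among -8, -1, -9, the best is -1 at Moderate. Subgame-perfect outcome: (Moderate, X) with payoffs (-1, 0).
For the simultaneous game, intersect best replies.
Country A's best replies: X→Moderate; Y→Moderate; Z→High.
Country B's best replies: Free→Y; Moderate→X; High→Y.
The unique mutual best reply is (Moderate, X), giving (-1, 0).
Country B earns 0 sequentially versus 0 at the Nash outcome: unchanged.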